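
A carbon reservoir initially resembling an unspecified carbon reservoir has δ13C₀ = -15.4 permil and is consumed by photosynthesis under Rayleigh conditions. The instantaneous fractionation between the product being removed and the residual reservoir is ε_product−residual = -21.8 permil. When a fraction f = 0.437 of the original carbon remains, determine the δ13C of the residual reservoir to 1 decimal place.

2.5 permil

Rayleigh residual: δ_res = (δ₀ + 1000)·f^(α−1) − 1000
α = ε/1000 + 1 = 0.97820, so α − 1 = -0.02180
f^(α−1) = 0.437^(-0.02180) = 1.018210
δ_res = (-15.4 + 1000) × 1.018210 − 1000 = 1002.530 − 1000 = 2.53 permil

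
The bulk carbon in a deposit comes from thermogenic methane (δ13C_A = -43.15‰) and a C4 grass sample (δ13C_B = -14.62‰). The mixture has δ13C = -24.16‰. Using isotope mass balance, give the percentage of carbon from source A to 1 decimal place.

33.4%

δ_mix = f_A·δ_A + (1 − f_A)·δ_B  ⇒  f_A = (δ_mix − δ_B)/(δ_A − δ_B)
f_A = (-24.16 − (-14.62)) / (-43.15 − (-14.62))
f_A = -9.54 / -28.53 = 0.3344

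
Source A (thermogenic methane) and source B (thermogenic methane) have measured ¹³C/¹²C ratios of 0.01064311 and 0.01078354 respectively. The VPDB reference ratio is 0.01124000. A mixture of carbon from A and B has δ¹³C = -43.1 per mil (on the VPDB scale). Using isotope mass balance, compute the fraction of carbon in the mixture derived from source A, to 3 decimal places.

δ_A = (0.01064311/0.01124000 − 1)×1000 = (0.946896 − 1)×1000 = -53.104 per mil
δ_B = (0.01078354/0.01124000 − 1)×1000 = (0.959390 − 1)×1000 = -40.610 per mil
f_A = (δ_mix − δ_B)/(δ_A − δ_B) = (-43.1 − (-40.610))/(-53.104 − (-40.610))
f_A = -2.490 / -12.494 = 0.1993

0.199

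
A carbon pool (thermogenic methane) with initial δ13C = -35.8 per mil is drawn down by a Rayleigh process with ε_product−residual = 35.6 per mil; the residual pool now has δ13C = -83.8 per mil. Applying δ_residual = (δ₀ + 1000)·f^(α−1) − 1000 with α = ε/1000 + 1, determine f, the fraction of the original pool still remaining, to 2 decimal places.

α − 1 = ε/1000 = 0.0356
(δ_res + 1000)/(δ₀ + 1000) = (-83.8 + 1000)/(-35.8 + 1000) = 916.2/964.2 = 0.950218
f = 0.950218^(1/0.0356) = exp(ln(0.950218)/0.0356) = exp(-0.05106/0.0356)
f = exp(-1.4344) = 0.2383

0.24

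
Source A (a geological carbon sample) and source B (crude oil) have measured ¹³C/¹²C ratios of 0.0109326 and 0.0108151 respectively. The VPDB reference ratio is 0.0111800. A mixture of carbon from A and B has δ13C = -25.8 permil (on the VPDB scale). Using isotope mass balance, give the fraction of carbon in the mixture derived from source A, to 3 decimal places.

0.651

δ_A = (0.0109326/0.0111800 − 1)×1000 = (0.977871 − 1)×1000 = -22.129 permil
δ_B = (0.0108151/0.0111800 − 1)×1000 = (0.967361 − 1)×1000 = -32.639 permil
f_A = (δ_mix − δ_B)/(δ_A − δ_B) = (-25.8 − (-32.639))/(-22.129 − (-32.639))
f_A = 6.839 / 10.510 = 0.6507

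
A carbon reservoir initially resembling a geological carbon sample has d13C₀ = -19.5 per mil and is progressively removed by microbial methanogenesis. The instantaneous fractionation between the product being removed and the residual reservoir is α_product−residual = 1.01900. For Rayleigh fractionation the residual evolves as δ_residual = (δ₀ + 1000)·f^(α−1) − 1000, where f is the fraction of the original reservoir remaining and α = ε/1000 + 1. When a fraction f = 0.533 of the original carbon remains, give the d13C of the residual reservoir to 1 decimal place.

Rayleigh residual: δ_res = (δ₀ + 1000)·f^(α−1) − 1000
α − 1 = 0.01900
f^(α−1) = 0.533^(0.01900) = 0.988116
δ_res = (-19.5 + 1000) × 0.988116 − 1000 = 968.847 − 1000 = -31.15 per mil

-31.2 per mil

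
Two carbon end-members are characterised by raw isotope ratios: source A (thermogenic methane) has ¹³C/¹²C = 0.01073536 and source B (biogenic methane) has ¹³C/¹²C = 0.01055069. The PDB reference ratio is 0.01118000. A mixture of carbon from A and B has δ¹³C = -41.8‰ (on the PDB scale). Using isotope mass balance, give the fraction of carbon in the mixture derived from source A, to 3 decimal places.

0.877

δ_A = (0.01073536/0.01118000 − 1)×1000 = (0.960229 − 1)×1000 = -39.771‰
δ_B = (0.01055069/0.01118000 − 1)×1000 = (0.943711 − 1)×1000 = -56.289‰
f_A = (δ_mix − δ_B)/(δ_A − δ_B) = (-41.8 − (-56.289))/(-39.771 − (-56.289))
f_A = 14.489 / 16.518 = 0.8772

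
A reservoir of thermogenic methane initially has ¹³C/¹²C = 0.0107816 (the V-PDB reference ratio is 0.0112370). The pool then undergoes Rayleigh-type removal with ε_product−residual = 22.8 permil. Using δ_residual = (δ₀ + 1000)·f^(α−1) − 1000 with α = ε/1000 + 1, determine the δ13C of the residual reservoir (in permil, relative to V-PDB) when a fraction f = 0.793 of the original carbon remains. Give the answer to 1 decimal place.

δ₀ = (0.0107816/0.0112370 − 1)×1000 = (0.959473 − 1)×1000 = -40.527 permil
α − 1 = ε/1000 = 0.0228
f^(α−1) = 0.793^(0.0228) = 0.994726
δ_res = (-40.527 + 1000) × 0.994726 − 1000 = 954.413 − 1000 = -45.59 permil

-45.6 permil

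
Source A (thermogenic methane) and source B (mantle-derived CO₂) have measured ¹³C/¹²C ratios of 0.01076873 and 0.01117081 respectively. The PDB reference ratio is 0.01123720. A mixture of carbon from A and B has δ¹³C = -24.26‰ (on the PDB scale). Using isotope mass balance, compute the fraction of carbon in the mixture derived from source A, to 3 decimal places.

0.513

δ_A = (0.01076873/0.01123720 − 1)×1000 = (0.958311 − 1)×1000 = -41.689‰
δ_B = (0.01117081/0.01123720 − 1)×1000 = (0.994092 − 1)×1000 = -5.908‰
f_A = (δ_mix − δ_B)/(δ_A − δ_B) = (-24.26 − (-5.908))/(-41.689 − (-5.908))
f_A = -18.352 / -35.781 = 0.5129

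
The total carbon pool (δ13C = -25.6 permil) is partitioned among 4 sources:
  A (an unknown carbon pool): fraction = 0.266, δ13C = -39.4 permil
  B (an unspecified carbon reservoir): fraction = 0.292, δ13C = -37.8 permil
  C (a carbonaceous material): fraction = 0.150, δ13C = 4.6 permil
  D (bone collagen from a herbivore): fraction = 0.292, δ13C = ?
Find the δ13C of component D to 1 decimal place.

Isotope mass balance: δ_bulk = Σ fᵢ·δᵢ.
-25.6 = 0.266×(-39.4) + 0.292×(-37.8) + 0.150×(4.6) + 0.292×δ_D
0.292·δ_D = -25.6 − (-20.828) = -4.772
δ_D = -4.772 / 0.292 = -16.34 permil

-16.3 permil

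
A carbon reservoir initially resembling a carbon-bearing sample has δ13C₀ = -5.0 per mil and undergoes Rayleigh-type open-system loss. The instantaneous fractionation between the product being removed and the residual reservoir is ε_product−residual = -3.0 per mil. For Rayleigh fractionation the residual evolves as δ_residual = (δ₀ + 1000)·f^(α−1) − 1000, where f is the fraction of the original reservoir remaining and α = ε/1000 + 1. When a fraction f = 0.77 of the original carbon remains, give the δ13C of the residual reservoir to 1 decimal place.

Rayleigh residual: δ_res = (δ₀ + 1000)·f^(α−1) − 1000
α = ε/1000 + 1 = 0.99700, so α − 1 = -0.00300
f^(α−1) = 0.77^(-0.00300) = 1.000784
δ_res = (-5.0 + 1000) × 1.000784 − 1000 = 995.780 − 1000 = -4.22 per mil

-4.2 per mil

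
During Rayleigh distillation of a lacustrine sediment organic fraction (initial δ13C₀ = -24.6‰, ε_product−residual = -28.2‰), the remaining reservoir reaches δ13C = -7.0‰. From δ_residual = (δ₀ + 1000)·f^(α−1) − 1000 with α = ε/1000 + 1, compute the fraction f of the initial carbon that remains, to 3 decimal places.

0.530

α − 1 = ε/1000 = -0.0282
(δ_res + 1000)/(δ₀ + 1000) = (-7.0 + 1000)/(-24.6 + 1000) = 993.0/975.4 = 1.018044
f = 1.018044^(1/-0.0282) = exp(ln(1.018044)/-0.0282) = exp(0.01788/-0.0282)
f = exp(-0.6341) = 0.5304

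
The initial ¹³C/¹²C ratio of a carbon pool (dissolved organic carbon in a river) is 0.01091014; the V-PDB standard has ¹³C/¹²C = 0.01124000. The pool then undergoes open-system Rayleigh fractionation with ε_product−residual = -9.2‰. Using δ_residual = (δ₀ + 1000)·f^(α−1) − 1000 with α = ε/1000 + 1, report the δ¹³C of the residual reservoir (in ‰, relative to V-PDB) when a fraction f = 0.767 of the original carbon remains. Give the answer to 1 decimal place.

δ₀ = (0.01091014/0.01124000 − 1)×1000 = (0.970653 − 1)×1000 = -29.347‰
α − 1 = ε/1000 = -0.0092
f^(α−1) = 0.767^(-0.0092) = 1.002443
δ_res = (-29.347 + 1000) × 1.002443 − 1000 = 973.025 − 1000 = -26.98‰

-27.0‰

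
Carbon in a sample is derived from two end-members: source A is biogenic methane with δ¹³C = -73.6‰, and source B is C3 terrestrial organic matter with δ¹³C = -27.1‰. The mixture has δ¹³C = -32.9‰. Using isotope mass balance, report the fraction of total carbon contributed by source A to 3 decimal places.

0.125

δ_mix = f_A·δ_A + (1 − f_A)·δ_B  ⇒  f_A = (δ_mix − δ_B)/(δ_A − δ_B)
f_A = (-32.9 − (-27.1)) / (-73.6 − (-27.1))
f_A = -5.8 / -46.5 = 0.1247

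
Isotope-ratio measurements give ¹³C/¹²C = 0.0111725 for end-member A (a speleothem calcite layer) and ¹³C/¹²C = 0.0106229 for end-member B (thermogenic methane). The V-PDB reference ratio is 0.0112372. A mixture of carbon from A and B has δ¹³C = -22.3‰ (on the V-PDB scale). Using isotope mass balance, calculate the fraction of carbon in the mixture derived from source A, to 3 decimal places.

δ_A = (0.0111725/0.0112372 − 1)×1000 = (0.994242 − 1)×1000 = -5.758‰
δ_B = (0.0106229/0.0112372 − 1)×1000 = (0.945333 − 1)×1000 = -54.667‰
f_A = (δ_mix − δ_B)/(δ_A − δ_B) = (-22.3 − (-54.667))/(-5.758 − (-54.667))
f_A = 32.367 / 48.909 = 0.6618

0.662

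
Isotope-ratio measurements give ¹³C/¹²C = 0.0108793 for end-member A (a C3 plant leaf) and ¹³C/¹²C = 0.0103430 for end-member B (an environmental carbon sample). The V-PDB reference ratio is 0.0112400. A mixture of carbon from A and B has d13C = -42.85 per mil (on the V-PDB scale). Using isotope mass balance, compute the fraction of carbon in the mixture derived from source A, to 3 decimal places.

0.775

δ_A = (0.0108793/0.0112400 − 1)×1000 = (0.967909 − 1)×1000 = -32.091 per mil
δ_B = (0.0103430/0.0112400 − 1)×1000 = (0.920196 − 1)×1000 = -79.804 per mil
f_A = (δ_mix − δ_B)/(δ_A − δ_B) = (-42.85 − (-79.804))/(-32.091 − (-79.804))
f_A = 36.954 / 47.714 = 0.7745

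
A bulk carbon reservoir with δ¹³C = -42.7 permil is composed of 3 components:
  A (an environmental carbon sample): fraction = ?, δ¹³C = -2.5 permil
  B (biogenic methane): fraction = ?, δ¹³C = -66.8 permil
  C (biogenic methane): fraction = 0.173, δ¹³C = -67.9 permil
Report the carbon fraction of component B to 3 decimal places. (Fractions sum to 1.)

0.449

Let f_B and f_A be the unknown fractions; fractions sum to 1 so f_B + f_A = 0.827.
Mass balance: Σ fᵢ·δᵢ = δ_bulk ⇒ f_B·(-66.8) + f_A·(-2.5) = -42.7 − (-11.747) = -30.953
Substitute f_A = 0.827 − f_B:
f_B·(-66.8 − -2.5) = -30.953 − 0.827×(-2.5) = -28.886
f_B = -28.886 / -64.3 = 0.4492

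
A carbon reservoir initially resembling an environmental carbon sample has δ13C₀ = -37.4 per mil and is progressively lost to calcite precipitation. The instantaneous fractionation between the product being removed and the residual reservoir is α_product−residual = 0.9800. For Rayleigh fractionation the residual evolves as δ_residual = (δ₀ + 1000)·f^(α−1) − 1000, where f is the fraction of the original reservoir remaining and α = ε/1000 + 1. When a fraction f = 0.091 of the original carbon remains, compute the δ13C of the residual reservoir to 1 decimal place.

Rayleigh residual: δ_res = (δ₀ + 1000)·f^(α−1) − 1000
α − 1 = -0.02000
f^(α−1) = 0.091^(-0.02000) = 1.049106
δ_res = (-37.4 + 1000) × 1.049106 − 1000 = 1009.869 − 1000 = 9.87 per mil

9.9 per mil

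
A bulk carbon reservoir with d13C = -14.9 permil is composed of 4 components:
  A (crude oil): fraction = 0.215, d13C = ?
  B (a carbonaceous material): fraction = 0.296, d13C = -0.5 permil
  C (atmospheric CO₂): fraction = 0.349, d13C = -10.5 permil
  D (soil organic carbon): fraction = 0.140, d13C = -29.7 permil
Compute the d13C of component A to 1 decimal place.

Isotope mass balance: δ_bulk = Σ fᵢ·δᵢ.
-14.9 = 0.215×δ_A + 0.296×(-0.5) + 0.349×(-10.5) + 0.140×(-29.7)
0.215·δ_A = -14.9 − (-7.971) = -6.929
δ_A = -6.929 / 0.215 = -32.23 permil

-32.2 permil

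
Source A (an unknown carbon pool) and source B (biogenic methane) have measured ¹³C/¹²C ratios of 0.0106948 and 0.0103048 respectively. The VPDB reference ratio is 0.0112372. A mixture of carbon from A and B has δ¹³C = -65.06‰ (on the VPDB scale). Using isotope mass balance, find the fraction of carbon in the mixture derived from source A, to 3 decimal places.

0.516

δ_A = (0.0106948/0.0112372 − 1)×1000 = (0.951732 − 1)×1000 = -48.268‰
δ_B = (0.0103048/0.0112372 − 1)×1000 = (0.917026 − 1)×1000 = -82.974‰
f_A = (δ_mix − δ_B)/(δ_A − δ_B) = (-65.06 − (-82.974))/(-48.268 − (-82.974))
f_A = 17.914 / 34.706 = 0.5162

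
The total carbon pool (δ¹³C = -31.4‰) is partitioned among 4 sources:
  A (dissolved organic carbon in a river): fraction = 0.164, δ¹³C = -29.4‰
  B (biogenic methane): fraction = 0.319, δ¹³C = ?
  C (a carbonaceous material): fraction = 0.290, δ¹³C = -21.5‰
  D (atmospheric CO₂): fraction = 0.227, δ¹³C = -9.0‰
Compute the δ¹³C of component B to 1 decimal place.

-57.4‰

Isotope mass balance: δ_bulk = Σ fᵢ·δᵢ.
-31.4 = 0.164×(-29.4) + 0.319×δ_B + 0.290×(-21.5) + 0.227×(-9.0)
0.319·δ_B = -31.4 − (-13.100) = -18.300
δ_B = -18.300 / 0.319 = -57.37‰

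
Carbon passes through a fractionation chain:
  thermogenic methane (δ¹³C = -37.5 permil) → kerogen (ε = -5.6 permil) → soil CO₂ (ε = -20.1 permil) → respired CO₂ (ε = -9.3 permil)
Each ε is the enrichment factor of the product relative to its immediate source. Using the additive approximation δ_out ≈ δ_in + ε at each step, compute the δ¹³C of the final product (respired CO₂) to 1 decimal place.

-72.5 permil

step 1: δ ≈ -37.5 + (-5.6) = -43.1 permil
step 2: δ ≈ -43.1 + (-20.1) = -63.2 permil
step 3: δ ≈ -63.2 + (-9.3) = -72.5 permil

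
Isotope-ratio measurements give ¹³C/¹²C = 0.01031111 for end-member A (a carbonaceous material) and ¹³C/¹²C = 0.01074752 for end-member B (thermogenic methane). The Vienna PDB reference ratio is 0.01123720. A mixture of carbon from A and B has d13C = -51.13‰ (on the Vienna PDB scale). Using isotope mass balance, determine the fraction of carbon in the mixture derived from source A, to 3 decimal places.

δ_A = (0.01031111/0.01123720 − 1)×1000 = (0.917587 − 1)×1000 = -82.413‰
δ_B = (0.01074752/0.01123720 − 1)×1000 = (0.956423 − 1)×1000 = -43.577‰
f_A = (δ_mix − δ_B)/(δ_A − δ_B) = (-51.13 − (-43.577))/(-82.413 − (-43.577))
f_A = -7.553 / -38.836 = 0.1945

0.194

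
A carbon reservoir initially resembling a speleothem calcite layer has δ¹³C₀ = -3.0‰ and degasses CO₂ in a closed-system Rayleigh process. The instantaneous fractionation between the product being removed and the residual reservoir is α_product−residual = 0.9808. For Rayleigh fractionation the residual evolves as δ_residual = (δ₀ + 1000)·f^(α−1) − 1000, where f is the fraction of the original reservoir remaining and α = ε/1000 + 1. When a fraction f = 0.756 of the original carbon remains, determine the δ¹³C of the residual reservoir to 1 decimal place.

Rayleigh residual: δ_res = (δ₀ + 1000)·f^(α−1) − 1000
α − 1 = -0.01920
f^(α−1) = 0.756^(-0.01920) = 1.005385
δ_res = (-3.0 + 1000) × 1.005385 − 1000 = 1002.369 − 1000 = 2.37‰

2.4‰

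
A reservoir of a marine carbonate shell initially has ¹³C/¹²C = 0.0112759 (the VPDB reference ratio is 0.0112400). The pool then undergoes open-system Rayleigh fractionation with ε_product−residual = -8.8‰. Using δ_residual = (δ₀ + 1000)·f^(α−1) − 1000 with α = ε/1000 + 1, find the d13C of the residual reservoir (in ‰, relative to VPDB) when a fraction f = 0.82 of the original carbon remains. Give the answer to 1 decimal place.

δ₀ = (0.0112759/0.0112400 − 1)×1000 = (1.003194 − 1)×1000 = 3.194‰
α − 1 = ε/1000 = -0.0088
f^(α−1) = 0.82^(-0.0088) = 1.001748
δ_res = (3.194 + 1000) × 1.001748 − 1000 = 1004.947 − 1000 = 4.95‰

4.9‰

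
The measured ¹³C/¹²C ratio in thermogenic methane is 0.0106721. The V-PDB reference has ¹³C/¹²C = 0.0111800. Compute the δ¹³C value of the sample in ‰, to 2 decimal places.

δ¹³C = (R_sample / R_standard − 1) × 1000
R_sample / R_standard = 0.0106721 / 0.0111800 = 0.954571
δ¹³C = (0.954571 − 1) × 1000 = -45.429‰

-45.43‰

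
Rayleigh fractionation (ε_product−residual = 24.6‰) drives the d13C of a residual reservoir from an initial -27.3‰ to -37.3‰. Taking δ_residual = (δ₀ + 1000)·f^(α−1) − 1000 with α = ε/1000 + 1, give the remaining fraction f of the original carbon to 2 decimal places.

0.66

α − 1 = ε/1000 = 0.0246
(δ_res + 1000)/(δ₀ + 1000) = (-37.3 + 1000)/(-27.3 + 1000) = 962.7/972.7 = 0.989719
f = 0.989719^(1/0.0246) = exp(ln(0.989719)/0.0246) = exp(-0.01033/0.0246)
f = exp(-0.4201) = 0.6570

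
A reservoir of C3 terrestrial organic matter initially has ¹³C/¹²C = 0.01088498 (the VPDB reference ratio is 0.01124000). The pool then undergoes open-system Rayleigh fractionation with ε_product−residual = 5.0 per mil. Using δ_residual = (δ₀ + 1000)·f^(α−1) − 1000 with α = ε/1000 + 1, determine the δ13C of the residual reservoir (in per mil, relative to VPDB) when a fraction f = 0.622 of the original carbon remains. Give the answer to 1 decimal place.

δ₀ = (0.01088498/0.01124000 − 1)×1000 = (0.968415 − 1)×1000 = -31.585 per mil
α − 1 = ε/1000 = 0.0050
f^(α−1) = 0.622^(0.0050) = 0.997629
δ_res = (-31.585 + 1000) × 0.997629 − 1000 = 966.118 − 1000 = -33.88 per mil

-33.9 per mil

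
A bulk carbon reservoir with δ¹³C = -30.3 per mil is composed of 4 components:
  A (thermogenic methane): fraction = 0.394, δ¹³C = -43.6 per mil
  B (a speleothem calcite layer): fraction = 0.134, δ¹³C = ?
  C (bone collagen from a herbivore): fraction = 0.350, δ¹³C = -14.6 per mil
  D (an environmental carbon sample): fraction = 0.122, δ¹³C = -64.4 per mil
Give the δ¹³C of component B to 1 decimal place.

-1.2 per mil

Isotope mass balance: δ_bulk = Σ fᵢ·δᵢ.
-30.3 = 0.394×(-43.6) + 0.134×δ_B + 0.350×(-14.6) + 0.122×(-64.4)
0.134·δ_B = -30.3 − (-30.145) = -0.155
δ_B = -0.155 / 0.134 = -1.16 per mil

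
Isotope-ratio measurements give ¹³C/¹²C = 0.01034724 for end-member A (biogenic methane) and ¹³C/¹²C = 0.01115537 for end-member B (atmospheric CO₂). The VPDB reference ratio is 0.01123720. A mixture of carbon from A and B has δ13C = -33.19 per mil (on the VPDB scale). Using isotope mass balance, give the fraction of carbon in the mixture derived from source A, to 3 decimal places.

0.360

δ_A = (0.01034724/0.01123720 − 1)×1000 = (0.920802 − 1)×1000 = -79.198 per mil
δ_B = (0.01115537/0.01123720 − 1)×1000 = (0.992718 − 1)×1000 = -7.282 per mil
f_A = (δ_mix − δ_B)/(δ_A − δ_B) = (-33.19 − (-7.282))/(-79.198 − (-7.282))
f_A = -25.908 / -71.916 = 0.3603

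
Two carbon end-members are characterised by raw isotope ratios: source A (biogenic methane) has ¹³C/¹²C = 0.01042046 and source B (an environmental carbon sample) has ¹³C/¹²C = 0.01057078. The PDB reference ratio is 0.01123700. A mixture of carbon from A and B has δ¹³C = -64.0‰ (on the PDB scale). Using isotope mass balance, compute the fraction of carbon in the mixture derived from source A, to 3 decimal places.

δ_A = (0.01042046/0.01123700 − 1)×1000 = (0.927335 − 1)×1000 = -72.665‰
δ_B = (0.01057078/0.01123700 − 1)×1000 = (0.940712 − 1)×1000 = -59.288‰
f_A = (δ_mix − δ_B)/(δ_A − δ_B) = (-64.0 − (-59.288))/(-72.665 − (-59.288))
f_A = -4.712 / -13.377 = 0.3522

0.352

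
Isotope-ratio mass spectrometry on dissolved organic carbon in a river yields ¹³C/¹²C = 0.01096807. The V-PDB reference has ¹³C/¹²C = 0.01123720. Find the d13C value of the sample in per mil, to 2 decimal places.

-23.95 per mil

d13C = (R_sample / R_standard − 1) × 1000
R_sample / R_standard = 0.01096807 / 0.01123720 = 0.976050
d13C = (0.976050 − 1) × 1000 = -23.950 per mil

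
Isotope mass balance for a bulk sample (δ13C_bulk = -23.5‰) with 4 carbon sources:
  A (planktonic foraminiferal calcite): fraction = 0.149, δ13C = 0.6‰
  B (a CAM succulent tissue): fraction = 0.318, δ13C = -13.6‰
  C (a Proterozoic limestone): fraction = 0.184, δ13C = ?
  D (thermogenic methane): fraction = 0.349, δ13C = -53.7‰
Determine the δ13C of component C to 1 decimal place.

Isotope mass balance: δ_bulk = Σ fᵢ·δᵢ.
-23.5 = 0.149×(0.6) + 0.318×(-13.6) + 0.184×δ_C + 0.349×(-53.7)
0.184·δ_C = -23.5 − (-22.977) = -0.523
δ_C = -0.523 / 0.184 = -2.84‰

-2.8‰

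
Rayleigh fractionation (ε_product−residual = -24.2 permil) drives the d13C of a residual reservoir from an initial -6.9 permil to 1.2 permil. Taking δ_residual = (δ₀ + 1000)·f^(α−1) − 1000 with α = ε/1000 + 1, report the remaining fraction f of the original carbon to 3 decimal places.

α − 1 = ε/1000 = -0.0242
(δ_res + 1000)/(δ₀ + 1000) = (1.2 + 1000)/(-6.9 + 1000) = 1001.2/993.1 = 1.008156
f = 1.008156^(1/-0.0242) = exp(ln(1.008156)/-0.0242) = exp(0.00812/-0.0242)
f = exp(-0.3357) = 0.7149

0.715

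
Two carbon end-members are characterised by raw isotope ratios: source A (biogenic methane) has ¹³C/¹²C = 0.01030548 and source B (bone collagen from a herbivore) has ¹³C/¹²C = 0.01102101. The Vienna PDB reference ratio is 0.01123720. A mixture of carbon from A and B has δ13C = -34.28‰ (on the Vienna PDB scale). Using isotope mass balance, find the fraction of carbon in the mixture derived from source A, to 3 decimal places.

δ_A = (0.01030548/0.01123720 − 1)×1000 = (0.917086 − 1)×1000 = -82.914‰
δ_B = (0.01102101/0.01123720 − 1)×1000 = (0.980761 − 1)×1000 = -19.239‰
f_A = (δ_mix − δ_B)/(δ_A − δ_B) = (-34.28 − (-19.239))/(-82.914 − (-19.239))
f_A = -15.041 / -63.675 = 0.2362

0.236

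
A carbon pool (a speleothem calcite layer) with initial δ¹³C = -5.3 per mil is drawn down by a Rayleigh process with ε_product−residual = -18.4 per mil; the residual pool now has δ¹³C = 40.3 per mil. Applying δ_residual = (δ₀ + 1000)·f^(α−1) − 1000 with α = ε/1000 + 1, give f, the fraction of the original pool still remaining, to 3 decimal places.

α − 1 = ε/1000 = -0.0184
(δ_res + 1000)/(δ₀ + 1000) = (40.3 + 1000)/(-5.3 + 1000) = 1040.3/994.7 = 1.045843
f = 1.045843^(1/-0.0184) = exp(ln(1.045843)/-0.0184) = exp(0.04482/-0.0184)
f = exp(-2.4360) = 0.0875

0.088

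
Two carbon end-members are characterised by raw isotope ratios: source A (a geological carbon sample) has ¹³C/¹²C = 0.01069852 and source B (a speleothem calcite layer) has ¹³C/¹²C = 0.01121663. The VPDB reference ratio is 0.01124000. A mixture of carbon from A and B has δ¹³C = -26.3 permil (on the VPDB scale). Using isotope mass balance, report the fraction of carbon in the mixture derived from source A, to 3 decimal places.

δ_A = (0.01069852/0.01124000 − 1)×1000 = (0.951826 − 1)×1000 = -48.174 permil
δ_B = (0.01121663/0.01124000 − 1)×1000 = (0.997921 − 1)×1000 = -2.079 permil
f_A = (δ_mix − δ_B)/(δ_A − δ_B) = (-26.3 − (-2.079))/(-48.174 − (-2.079))
f_A = -24.221 / -46.095 = 0.5255

0.525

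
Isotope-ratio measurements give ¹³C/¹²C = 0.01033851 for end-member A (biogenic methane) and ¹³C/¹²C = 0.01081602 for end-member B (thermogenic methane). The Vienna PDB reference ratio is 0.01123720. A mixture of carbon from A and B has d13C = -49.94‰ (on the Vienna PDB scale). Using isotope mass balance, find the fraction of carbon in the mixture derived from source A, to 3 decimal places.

δ_A = (0.01033851/0.01123720 − 1)×1000 = (0.920025 − 1)×1000 = -79.975‰
δ_B = (0.01081602/0.01123720 − 1)×1000 = (0.962519 − 1)×1000 = -37.481‰
f_A = (δ_mix − δ_B)/(δ_A − δ_B) = (-49.94 − (-37.481))/(-79.975 − (-37.481))
f_A = -12.459 / -42.494 = 0.2932

0.293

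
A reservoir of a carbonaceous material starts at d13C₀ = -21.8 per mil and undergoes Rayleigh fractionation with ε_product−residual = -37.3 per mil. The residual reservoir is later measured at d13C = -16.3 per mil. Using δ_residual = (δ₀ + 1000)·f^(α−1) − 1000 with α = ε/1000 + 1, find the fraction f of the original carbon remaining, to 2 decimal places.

0.86

α − 1 = ε/1000 = -0.0373
(δ_res + 1000)/(δ₀ + 1000) = (-16.3 + 1000)/(-21.8 + 1000) = 983.7/978.2 = 1.005623
f = 1.005623^(1/-0.0373) = exp(ln(1.005623)/-0.0373) = exp(0.00561/-0.0373)
f = exp(-0.1503) = 0.8604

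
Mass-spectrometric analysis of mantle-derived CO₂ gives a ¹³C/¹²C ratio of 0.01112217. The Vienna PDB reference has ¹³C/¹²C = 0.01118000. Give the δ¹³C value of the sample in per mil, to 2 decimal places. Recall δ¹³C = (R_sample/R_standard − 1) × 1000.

-5.17 per mil

δ¹³C = (R_sample / R_standard − 1) × 1000
R_sample / R_standard = 0.01112217 / 0.01118000 = 0.994827
δ¹³C = (0.994827 − 1) × 1000 = -5.173 per mil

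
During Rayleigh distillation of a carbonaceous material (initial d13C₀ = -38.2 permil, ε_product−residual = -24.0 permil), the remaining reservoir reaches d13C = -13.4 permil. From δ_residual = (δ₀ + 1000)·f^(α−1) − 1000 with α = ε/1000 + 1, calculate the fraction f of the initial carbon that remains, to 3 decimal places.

α − 1 = ε/1000 = -0.0240
(δ_res + 1000)/(δ₀ + 1000) = (-13.4 + 1000)/(-38.2 + 1000) = 986.6/961.8 = 1.025785
f = 1.025785^(1/-0.0240) = exp(ln(1.025785)/-0.0240) = exp(0.02546/-0.0240)
f = exp(-1.0608) = 0.3462

0.346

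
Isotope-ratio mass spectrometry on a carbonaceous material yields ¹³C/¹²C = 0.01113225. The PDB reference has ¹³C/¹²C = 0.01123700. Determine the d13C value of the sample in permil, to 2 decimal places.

d13C = (R_sample / R_standard − 1) × 1000
R_sample / R_standard = 0.01113225 / 0.01123700 = 0.990678
d13C = (0.990678 − 1) × 1000 = -9.322 permil

-9.32 permil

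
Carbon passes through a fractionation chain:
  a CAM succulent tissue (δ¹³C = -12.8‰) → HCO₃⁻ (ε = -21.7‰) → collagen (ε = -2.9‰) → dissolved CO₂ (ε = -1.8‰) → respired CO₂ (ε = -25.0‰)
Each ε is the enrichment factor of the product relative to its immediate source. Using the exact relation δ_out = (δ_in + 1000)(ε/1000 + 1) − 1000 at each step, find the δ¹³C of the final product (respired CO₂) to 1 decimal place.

step 1: δ = (-12.80 + 1000)·(-21.7/1000 + 1) − 1000 = -34.22‰
step 2: δ = (-34.22 + 1000)·(-2.9/1000 + 1) − 1000 = -37.02‰
step 3: δ = (-37.02 + 1000)·(-1.8/1000 + 1) − 1000 = -38.76‰
step 4: δ = (-38.76 + 1000)·(-25.0/1000 + 1) − 1000 = -62.79‰

-62.8‰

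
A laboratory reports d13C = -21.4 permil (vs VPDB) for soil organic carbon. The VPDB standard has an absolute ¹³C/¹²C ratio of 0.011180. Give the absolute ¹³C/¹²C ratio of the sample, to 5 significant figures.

R_sample = R_standard × (d13C/1000 + 1)
R_sample = 0.011180 × (-21.4/1000 + 1) = 0.011180 × 0.978600
R_sample = 0.0109407

0.010941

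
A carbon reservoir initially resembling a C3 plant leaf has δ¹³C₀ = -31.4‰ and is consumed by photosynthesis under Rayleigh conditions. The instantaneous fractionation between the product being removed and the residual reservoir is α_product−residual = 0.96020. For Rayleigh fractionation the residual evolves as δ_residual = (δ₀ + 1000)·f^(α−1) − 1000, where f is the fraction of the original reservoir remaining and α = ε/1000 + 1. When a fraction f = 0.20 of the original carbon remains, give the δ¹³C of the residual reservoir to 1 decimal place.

Rayleigh residual: δ_res = (δ₀ + 1000)·f^(α−1) − 1000
α − 1 = -0.03980
f^(α−1) = 0.20^(-0.03980) = 1.066152
δ_res = (-31.4 + 1000) × 1.066152 − 1000 = 1032.675 − 1000 = 32.67‰

32.7‰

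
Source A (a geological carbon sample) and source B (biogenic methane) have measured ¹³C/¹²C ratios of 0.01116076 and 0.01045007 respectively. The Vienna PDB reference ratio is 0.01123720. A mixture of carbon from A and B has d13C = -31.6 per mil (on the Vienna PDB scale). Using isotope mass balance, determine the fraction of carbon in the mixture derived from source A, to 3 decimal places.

δ_A = (0.01116076/0.01123720 − 1)×1000 = (0.993198 − 1)×1000 = -6.802 per mil
δ_B = (0.01045007/0.01123720 − 1)×1000 = (0.929953 − 1)×1000 = -70.047 per mil
f_A = (δ_mix − δ_B)/(δ_A − δ_B) = (-31.6 − (-70.047))/(-6.802 − (-70.047))
f_A = 38.447 / 63.244 = 0.6079

0.608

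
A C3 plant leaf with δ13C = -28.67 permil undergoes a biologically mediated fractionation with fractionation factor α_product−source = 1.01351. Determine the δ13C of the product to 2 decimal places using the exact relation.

δ_product = (δ_source + 1000)·α − 1000
δ_product = (-28.67 + 1000) × 1.01351 − 1000
δ_product = 984.453 − 1000 = -15.547 permil

-15.55 permil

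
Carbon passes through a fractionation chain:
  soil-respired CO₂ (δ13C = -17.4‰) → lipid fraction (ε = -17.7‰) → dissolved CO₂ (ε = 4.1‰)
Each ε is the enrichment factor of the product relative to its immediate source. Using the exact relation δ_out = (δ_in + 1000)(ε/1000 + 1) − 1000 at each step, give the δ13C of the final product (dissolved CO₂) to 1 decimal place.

step 1: δ = (-17.40 + 1000)·(-17.7/1000 + 1) − 1000 = -34.79‰
step 2: δ = (-34.79 + 1000)·(4.1/1000 + 1) − 1000 = -30.83‰

-30.8‰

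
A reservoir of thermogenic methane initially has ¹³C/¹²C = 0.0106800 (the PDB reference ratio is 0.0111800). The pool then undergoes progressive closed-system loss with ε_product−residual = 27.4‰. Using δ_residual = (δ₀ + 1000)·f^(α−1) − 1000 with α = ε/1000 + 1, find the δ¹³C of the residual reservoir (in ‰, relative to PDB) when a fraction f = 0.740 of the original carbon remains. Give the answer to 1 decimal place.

-52.6‰

δ₀ = (0.0106800/0.0111800 − 1)×1000 = (0.955277 − 1)×1000 = -44.723‰
α − 1 = ε/1000 = 0.0274
f^(α−1) = 0.740^(0.0274) = 0.991784
δ_res = (-44.723 + 1000) × 0.991784 − 1000 = 947.428 − 1000 = -52.57‰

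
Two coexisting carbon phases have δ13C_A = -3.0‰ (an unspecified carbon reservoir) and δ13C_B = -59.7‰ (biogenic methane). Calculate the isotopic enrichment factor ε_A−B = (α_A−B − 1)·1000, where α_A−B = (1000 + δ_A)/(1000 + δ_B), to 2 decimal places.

α_A−B = (1000 + -3.0) / (1000 + -59.7) = 997.0 / 940.3 = 1.060300
ε_A−B = (1.060300 − 1) × 1000 = 60.300‰
(The approximation ε ≈ δ_A − δ_B would give 56.7‰.)

60.30‰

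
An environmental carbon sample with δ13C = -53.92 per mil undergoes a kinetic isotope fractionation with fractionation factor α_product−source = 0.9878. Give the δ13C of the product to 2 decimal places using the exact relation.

-65.46 per mil

δ_product = (δ_source + 1000)·α − 1000
δ_product = (-53.92 + 1000) × 0.9878 − 1000
δ_product = 934.538 − 1000 = -65.462 per mil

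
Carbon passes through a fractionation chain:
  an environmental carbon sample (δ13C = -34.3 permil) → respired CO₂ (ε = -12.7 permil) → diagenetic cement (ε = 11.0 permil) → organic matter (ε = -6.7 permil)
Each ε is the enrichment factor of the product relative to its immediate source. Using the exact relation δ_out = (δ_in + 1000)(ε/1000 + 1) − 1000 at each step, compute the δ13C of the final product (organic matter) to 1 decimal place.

step 1: δ = (-34.30 + 1000)·(-12.7/1000 + 1) − 1000 = -46.56 permil
step 2: δ = (-46.56 + 1000)·(11.0/1000 + 1) − 1000 = -36.08 permil
step 3: δ = (-36.08 + 1000)·(-6.7/1000 + 1) − 1000 = -42.53 permil

-42.5 permil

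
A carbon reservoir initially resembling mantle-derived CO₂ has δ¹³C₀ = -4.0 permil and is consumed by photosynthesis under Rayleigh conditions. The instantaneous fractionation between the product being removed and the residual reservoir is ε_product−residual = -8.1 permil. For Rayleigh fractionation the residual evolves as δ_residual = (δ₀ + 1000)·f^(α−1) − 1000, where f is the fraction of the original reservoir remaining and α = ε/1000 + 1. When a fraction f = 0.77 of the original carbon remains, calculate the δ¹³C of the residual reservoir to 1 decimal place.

-1.9 permil

Rayleigh residual: δ_res = (δ₀ + 1000)·f^(α−1) − 1000
α = ε/1000 + 1 = 0.99190, so α − 1 = -0.00810
f^(α−1) = 0.77^(-0.00810) = 1.002119
δ_res = (-4.0 + 1000) × 1.002119 − 1000 = 998.111 − 1000 = -1.89 permil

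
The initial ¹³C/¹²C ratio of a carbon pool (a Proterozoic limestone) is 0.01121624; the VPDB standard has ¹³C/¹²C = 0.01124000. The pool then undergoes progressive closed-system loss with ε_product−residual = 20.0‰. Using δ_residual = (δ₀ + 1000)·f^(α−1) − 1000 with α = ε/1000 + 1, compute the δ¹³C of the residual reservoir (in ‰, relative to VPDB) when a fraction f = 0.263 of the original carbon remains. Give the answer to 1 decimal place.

δ₀ = (0.01121624/0.01124000 − 1)×1000 = (0.997886 − 1)×1000 = -2.114‰
α − 1 = ε/1000 = 0.0200
f^(α−1) = 0.263^(0.0200) = 0.973642
δ_res = (-2.114 + 1000) × 0.973642 − 1000 = 971.583 − 1000 = -28.42‰

-28.4‰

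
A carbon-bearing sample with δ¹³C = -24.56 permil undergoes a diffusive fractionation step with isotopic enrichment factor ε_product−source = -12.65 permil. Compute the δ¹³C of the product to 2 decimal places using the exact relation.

To first order, δ_product ≈ δ_source + ε = -37.21 permil.
Exactly, δ_product = (δ_source + 1000)·(ε/1000 + 1) − 1000.
δ_product = (-24.56 + 1000) × (-12.65/1000 + 1) − 1000
δ_product = -36.899 permil

-36.90 permil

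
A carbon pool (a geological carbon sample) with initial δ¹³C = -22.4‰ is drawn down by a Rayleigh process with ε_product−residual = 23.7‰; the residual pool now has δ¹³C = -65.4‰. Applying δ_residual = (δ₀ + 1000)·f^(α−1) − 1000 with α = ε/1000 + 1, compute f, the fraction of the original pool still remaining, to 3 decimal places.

0.150

α − 1 = ε/1000 = 0.0237
(δ_res + 1000)/(δ₀ + 1000) = (-65.4 + 1000)/(-22.4 + 1000) = 934.6/977.6 = 0.956015
f = 0.956015^(1/0.0237) = exp(ln(0.956015)/0.0237) = exp(-0.04498/0.0237)
f = exp(-1.8980) = 0.1499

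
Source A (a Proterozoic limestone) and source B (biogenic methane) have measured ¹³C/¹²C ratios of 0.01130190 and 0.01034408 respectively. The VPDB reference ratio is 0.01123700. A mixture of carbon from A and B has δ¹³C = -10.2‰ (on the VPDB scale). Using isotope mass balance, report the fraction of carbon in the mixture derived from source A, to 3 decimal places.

0.813

δ_A = (0.01130190/0.01123700 − 1)×1000 = (1.005776 − 1)×1000 = 5.776‰
δ_B = (0.01034408/0.01123700 − 1)×1000 = (0.920538 − 1)×1000 = -79.462‰
f_A = (δ_mix − δ_B)/(δ_A − δ_B) = (-10.2 − (-79.462))/(5.776 − (-79.462))
f_A = 69.262 / 85.238 = 0.8126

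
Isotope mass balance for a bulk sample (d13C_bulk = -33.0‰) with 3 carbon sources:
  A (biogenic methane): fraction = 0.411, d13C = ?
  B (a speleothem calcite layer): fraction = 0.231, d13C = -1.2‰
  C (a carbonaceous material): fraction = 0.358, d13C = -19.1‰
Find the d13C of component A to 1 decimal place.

Isotope mass balance: δ_bulk = Σ fᵢ·δᵢ.
-33.0 = 0.411×δ_A + 0.231×(-1.2) + 0.358×(-19.1)
0.411·δ_A = -33.0 − (-7.115) = -25.885
δ_A = -25.885 / 0.411 = -62.98‰

-63.0‰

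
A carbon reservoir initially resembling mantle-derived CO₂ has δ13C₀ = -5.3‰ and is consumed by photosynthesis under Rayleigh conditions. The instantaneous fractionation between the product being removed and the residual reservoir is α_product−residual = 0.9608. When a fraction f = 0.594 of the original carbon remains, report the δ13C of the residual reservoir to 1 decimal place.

Rayleigh residual: δ_res = (δ₀ + 1000)·f^(α−1) − 1000
α − 1 = -0.03920
f^(α−1) = 0.594^(-0.03920) = 1.020628
δ_res = (-5.3 + 1000) × 1.020628 − 1000 = 1015.219 − 1000 = 15.22‰

15.2‰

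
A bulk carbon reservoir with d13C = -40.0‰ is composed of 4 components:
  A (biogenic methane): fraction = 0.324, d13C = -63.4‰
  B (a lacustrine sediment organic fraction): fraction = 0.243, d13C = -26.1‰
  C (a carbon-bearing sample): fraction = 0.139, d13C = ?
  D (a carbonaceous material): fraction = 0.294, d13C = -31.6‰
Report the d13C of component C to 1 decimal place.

-27.5‰

Isotope mass balance: δ_bulk = Σ fᵢ·δᵢ.
-40.0 = 0.324×(-63.4) + 0.243×(-26.1) + 0.139×δ_C + 0.294×(-31.6)
0.139·δ_C = -40.0 − (-36.174) = -3.826
δ_C = -3.826 / 0.139 = -27.52‰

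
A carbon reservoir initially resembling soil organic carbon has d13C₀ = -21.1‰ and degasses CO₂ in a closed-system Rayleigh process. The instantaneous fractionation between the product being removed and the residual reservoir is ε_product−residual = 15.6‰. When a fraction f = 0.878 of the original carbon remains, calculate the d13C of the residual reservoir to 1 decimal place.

-23.1‰

Rayleigh residual: δ_res = (δ₀ + 1000)·f^(α−1) − 1000
α = ε/1000 + 1 = 1.01560, so α − 1 = 0.01560
f^(α−1) = 0.878^(0.01560) = 0.997972
δ_res = (-21.1 + 1000) × 0.997972 − 1000 = 976.915 − 1000 = -23.08‰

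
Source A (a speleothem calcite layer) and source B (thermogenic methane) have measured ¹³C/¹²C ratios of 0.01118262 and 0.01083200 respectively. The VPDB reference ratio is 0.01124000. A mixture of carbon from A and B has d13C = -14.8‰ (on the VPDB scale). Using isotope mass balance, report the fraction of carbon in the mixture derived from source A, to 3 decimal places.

0.689

δ_A = (0.01118262/0.01124000 − 1)×1000 = (0.994895 − 1)×1000 = -5.105‰
δ_B = (0.01083200/0.01124000 − 1)×1000 = (0.963701 − 1)×1000 = -36.299‰
f_A = (δ_mix − δ_B)/(δ_A − δ_B) = (-14.8 − (-36.299))/(-5.105 − (-36.299))
f_A = 21.499 / 31.194 = 0.6892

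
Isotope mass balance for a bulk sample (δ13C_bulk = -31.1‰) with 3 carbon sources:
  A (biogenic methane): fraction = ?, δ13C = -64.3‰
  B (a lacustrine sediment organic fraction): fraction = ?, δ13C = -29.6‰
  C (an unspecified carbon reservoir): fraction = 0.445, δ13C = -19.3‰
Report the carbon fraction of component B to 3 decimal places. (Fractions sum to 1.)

0.380

Let f_B and f_A be the unknown fractions; fractions sum to 1 so f_B + f_A = 0.555.
Mass balance: Σ fᵢ·δᵢ = δ_bulk ⇒ f_B·(-29.6) + f_A·(-64.3) = -31.1 − (-8.588) = -22.512
Substitute f_A = 0.555 − f_B:
f_B·(-29.6 − -64.3) = -22.512 − 0.555×(-64.3) = 13.175
f_B = 13.175 / 34.7 = 0.3797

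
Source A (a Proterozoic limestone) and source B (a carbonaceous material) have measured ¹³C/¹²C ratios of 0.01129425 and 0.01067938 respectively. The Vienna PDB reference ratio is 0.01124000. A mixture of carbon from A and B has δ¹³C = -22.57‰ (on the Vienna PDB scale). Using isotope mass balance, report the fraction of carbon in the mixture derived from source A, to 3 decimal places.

0.499

δ_A = (0.01129425/0.01124000 − 1)×1000 = (1.004827 − 1)×1000 = 4.827‰
δ_B = (0.01067938/0.01124000 − 1)×1000 = (0.950123 − 1)×1000 = -49.877‰
f_A = (δ_mix − δ_B)/(δ_A − δ_B) = (-22.57 − (-49.877))/(4.827 − (-49.877))
f_A = 27.307 / 54.704 = 0.4992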